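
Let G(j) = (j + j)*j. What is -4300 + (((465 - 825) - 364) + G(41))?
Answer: -1662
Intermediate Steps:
G(j) = 2*j**2 (G(j) = (2*j)*j = 2*j**2)
-4300 + (((465 - 825) - 364) + G(41)) = -4300 + (((465 - 825) - 364) + 2*41**2) = -4300 + ((-360 - 364) + 2*1681) = -4300 + (-724 + 3362) = -4300 + 2638 = -1662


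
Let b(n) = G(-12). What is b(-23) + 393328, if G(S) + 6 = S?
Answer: 393310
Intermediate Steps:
G(S) = -6 + S
b(n) = -18 (b(n) = -6 - 12 = -18)
b(-23) + 393328 = -18 + 393328 = 393310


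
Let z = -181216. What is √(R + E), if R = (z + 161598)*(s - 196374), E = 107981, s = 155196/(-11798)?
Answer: √463915549151141/347 ≈ 62071.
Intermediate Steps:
s = -77598/5899 (s = 155196*(-1/11798) = -77598/5899 ≈ -13.154)
R = 1336894948896/347 (R = (-181216 + 161598)*(-77598/5899 - 196374) = -19618*(-1158487824/5899) = 1336894948896/347 ≈ 3.8527e+9)
√(R + E) = √(1336894948896/347 + 107981) = √(1336932418303/347) = √463915549151141/347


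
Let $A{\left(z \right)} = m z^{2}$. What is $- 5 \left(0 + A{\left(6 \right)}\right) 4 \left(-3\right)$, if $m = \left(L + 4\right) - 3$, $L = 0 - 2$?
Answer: $-2160$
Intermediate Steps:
$L = -2$
$m = -1$ ($m = \left(-2 + 4\right) - 3 = 2 - 3 = -1$)
$A{\left(z \right)} = - z^{2}$
$- 5 \left(0 + A{\left(6 \right)}\right) 4 \left(-3\right) = - 5 \left(0 - 6^{2}\right) 4 \left(-3\right) = - 5 \left(0 - 36\right) 4 \left(-3\right) = \left(-5\right) \left(-36\right) 4 \left(-3\right) = 180 \cdot 4 \left(-3\right) = 720 \left(-3\right) = -2160$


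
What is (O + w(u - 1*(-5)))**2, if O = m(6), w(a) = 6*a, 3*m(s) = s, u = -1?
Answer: 676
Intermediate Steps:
m(s) = s/3
O = 2 (O = (1/3)*6 = 2)
(O + w(u - 1*(-5)))**2 = (2 + 6*(-1 - 1*(-5)))**2 = (2 + 6*(-1 + 5))**2 = (2 + 6*4)**2 = (2 + 24)**2 = 26**2 = 676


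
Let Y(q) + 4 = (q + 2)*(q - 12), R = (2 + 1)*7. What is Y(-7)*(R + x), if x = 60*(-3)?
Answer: -14469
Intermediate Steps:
x = -180
R = 21 (R = 3*7 = 21)
Y(q) = -4 + (-12 + q)*(2 + q) (Y(q) = -4 + (q + 2)*(q - 12) = -4 + (2 + q)*(-12 + q) = -4 + (-12 + q)*(2 + q))
Y(-7)*(R + x) = (-28 + (-7)² - 10*(-7))*(21 - 180) = (-28 + 49 + 70)*(-159) = 91*(-159) = -14469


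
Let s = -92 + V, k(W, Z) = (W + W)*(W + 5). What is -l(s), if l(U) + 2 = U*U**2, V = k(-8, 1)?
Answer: 85186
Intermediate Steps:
k(W, Z) = 2*W*(5 + W) (k(W, Z) = (2*W)*(5 + W) = 2*W*(5 + W))
V = 48 (V = 2*(-8)*(5 - 8) = 2*(-8)*(-3) = 48)
s = -44 (s = -92 + 48 = -44)
l(U) = -2 + U**3 (l(U) = -2 + U*U**2 = -2 + U**3)
-l(s) = -(-2 + (-44)**3) = -(-2 - 85184) = -1*(-85186) = 85186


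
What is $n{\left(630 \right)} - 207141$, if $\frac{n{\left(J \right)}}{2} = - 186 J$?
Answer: $-441501$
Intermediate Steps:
$n{\left(J \right)} = - 372 J$ ($n{\left(J \right)} = 2 \left(- 186 J\right) = - 372 J$)
$n{\left(630 \right)} - 207141 = \left(-372\right) 630 - 207141 = -234360 - 207141 = -441501$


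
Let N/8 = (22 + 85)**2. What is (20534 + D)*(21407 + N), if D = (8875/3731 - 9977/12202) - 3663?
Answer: 86798431740132835/45525662 ≈ 1.9066e+9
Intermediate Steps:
N = 91592 (N = 8*(22 + 85)**2 = 8*107**2 = 8*11449 = 91592)
D = -166689431343/45525662 (D = (8875*(1/3731) - 9977*1/12202) - 3663 = (8875/3731 - 9977/12202) - 3663 = 71068563/45525662 - 3663 = -166689431343/45525662 ≈ -3661.4)
(20534 + D)*(21407 + N) = (20534 - 166689431343/45525662)*(21407 + 91592) = (768134512165/45525662)*112999 = 86798431740132835/45525662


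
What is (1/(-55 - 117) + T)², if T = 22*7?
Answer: 701561169/29584 ≈ 23714.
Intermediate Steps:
T = 154
(1/(-55 - 117) + T)² = (1/(-55 - 117) + 154)² = (1/(-172) + 154)² = (-1/172 + 154)² = (26487/172)² = 701561169/29584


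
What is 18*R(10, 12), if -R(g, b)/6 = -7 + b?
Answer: -540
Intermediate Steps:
R(g, b) = 42 - 6*b (R(g, b) = -6*(-7 + b) = 42 - 6*b)
18*R(10, 12) = 18*(42 - 6*12) = 18*(42 - 72) = 18*(-30) = -540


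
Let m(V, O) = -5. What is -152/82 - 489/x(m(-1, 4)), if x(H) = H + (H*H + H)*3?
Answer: -24229/2255 ≈ -10.745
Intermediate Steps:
x(H) = 3*H² + 4*H (x(H) = H + (H² + H)*3 = H + (H + H²)*3 = H + (3*H + 3*H²) = 3*H² + 4*H)
-152/82 - 489/x(m(-1, 4)) = -152/82 - 489*(-1/(5*(4 + 3*(-5)))) = -152*1/82 - 489*(-1/(5*(4 - 15))) = -76/41 - 489/((-5*(-11))) = -76/41 - 489/55 = -24229/2255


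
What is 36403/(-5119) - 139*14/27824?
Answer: -511419323/71215528 ≈ -7.1813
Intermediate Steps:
36403/(-5119) - 139*14/27824 = 36403*(-1/5119) - 1946*1/27824 = -36403/5119 - 973/13912 = -511419323/71215528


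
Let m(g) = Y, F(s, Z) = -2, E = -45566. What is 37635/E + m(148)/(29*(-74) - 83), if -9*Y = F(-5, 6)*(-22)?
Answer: -752990831/914099526 ≈ -0.82375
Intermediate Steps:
Y = -44/9 (Y = -(-2)*(-22)/9 = -⅑*44 = -44/9 ≈ -4.8889)
m(g) = -44/9
37635/E + m(148)/(29*(-74) - 83) = 37635/(-45566) - 44/(9*(29*(-74) - 83)) = 37635*(-1/45566) - 44/(9*(-2146 - 83)) = -37635/45566 - 44/9/(-2229) = -37635/45566 - 44/9*(-1/2229) = -37635/45566 + 44/20061 = -752990831/914099526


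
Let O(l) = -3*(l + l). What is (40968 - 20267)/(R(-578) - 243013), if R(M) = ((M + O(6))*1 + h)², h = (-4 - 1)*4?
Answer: 20701/158943 ≈ 0.13024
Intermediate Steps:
O(l) = -6*l
h = -20 (h = -5*4 = -20)
R(M) = (-56 + M)² (R(M) = ((M - 6*6)*1 - 20)² = ((M - 36)*1 - 20)² = ((-36 + M)*1 - 20)² = ((-36 + M) - 20)² = (-56 + M)²)
(40968 - 20267)/(R(-578) - 243013) = (40968 - 20267)/((-56 - 578)² - 243013) = 20701/((-634)² - 243013) = 20701/(401956 - 243013) = 20701/158943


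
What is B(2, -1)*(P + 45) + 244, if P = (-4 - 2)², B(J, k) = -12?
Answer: -728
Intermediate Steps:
P = 36 (P = (-6)² = 36)
B(2, -1)*(P + 45) + 244 = -12*(36 + 45) + 244 = -12*81 + 244 = -972 + 244 = -728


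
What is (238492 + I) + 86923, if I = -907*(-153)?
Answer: 464186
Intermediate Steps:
I = 138771 (I = -1*(-138771) = 138771)
(238492 + I) + 86923 = (238492 + 138771) + 86923 = 377263 + 86923 = 464186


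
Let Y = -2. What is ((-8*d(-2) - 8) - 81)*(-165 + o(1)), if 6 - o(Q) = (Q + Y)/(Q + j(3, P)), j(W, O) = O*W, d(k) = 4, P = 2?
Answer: 134552/7 ≈ 19222.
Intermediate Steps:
o(Q) = 6 - (-2 + Q)/(6 + Q) (o(Q) = 6 - (Q - 2)/(Q + 2*3) = 6 - (-2 + Q)/(Q + 6) = 6 - (-2 + Q)/(6 + Q))
((-8*d(-2) - 8) - 81)*(-165 + o(1)) = ((-8*4 - 8) - 81)*(-165 + (38 + 5*1)/(6 + 1)) = ((-32 - 8) - 81)*(-165 + (38 + 5)/7) = (-40 - 81)*(-165 + (⅐)*43) = -121*(-165 + 43/7) = -121*(-1112/7) = 134552/7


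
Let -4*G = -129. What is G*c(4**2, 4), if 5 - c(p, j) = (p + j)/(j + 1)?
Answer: 129/4 ≈ 32.250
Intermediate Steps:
G = 129/4 (G = -1/4*(-129) = 129/4 ≈ 32.250)
c(p, j) = 5 - (j + p)/(1 + j) (c(p, j) = 5 - (p + j)/(j + 1) = 5 - (j + p)/(1 + j))
G*c(4**2, 4) = 129*((5 - 1*4**2 + 4*4)/(1 + 4))/4 = 129*((5 - 1*16 + 16)/5)/4 = 129*((5 - 16 + 16)/5)/4 = 129*((1/5)*5)/4 = (129/4)*1 = 129/4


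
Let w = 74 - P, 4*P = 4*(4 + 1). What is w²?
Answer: 4761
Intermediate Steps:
P = 5 (P = (4*(4 + 1))/4 = (4*5)/4 = (¼)*20 = 5)
w = 69 (w = 74 - 1*5 = 74 - 5 = 69)
w² = 69² = 4761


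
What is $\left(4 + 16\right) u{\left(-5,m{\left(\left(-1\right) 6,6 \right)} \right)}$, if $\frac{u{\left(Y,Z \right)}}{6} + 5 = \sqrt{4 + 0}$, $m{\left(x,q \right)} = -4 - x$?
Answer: $-360$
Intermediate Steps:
$u{\left(Y,Z \right)} = -18$ ($u{\left(Y,Z \right)} = -30 + 6 \sqrt{4 + 0} = -30 + 6 \sqrt{4} = -30 + 6 \cdot 2 = -30 + 12 = -18$)
$\left(4 + 16\right) u{\left(-5,m{\left(\left(-1\right) 6,6 \right)} \right)} = \left(4 + 16\right) \left(-18\right) = 20 \left(-18\right) = -360$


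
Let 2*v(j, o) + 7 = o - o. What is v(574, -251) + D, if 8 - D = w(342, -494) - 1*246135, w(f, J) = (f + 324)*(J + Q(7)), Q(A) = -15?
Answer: 1170267/2 ≈ 5.8513e+5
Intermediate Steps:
v(j, o) = -7/2 (v(j, o) = -7/2 + (o - o)/2 = -7/2 + (½)*0 = -7/2 + 0 = -7/2)
w(f, J) = (-15 + J)*(324 + f) (w(f, J) = (f + 324)*(J - 15) = (324 + f)*(-15 + J) = (-15 + J)*(324 + f))
D = 585137 (D = 8 - ((-4860 - 15*342 + 324*(-494) - 494*342) - 1*246135) = 8 - ((-4860 - 5130 - 160056 - 168948) - 246135) = 8 - (-338994 - 246135) = 8 - 1*(-585129) = 8 + 585129 = 585137)
v(574, -251) + D = -7/2 + 585137 = 1170267/2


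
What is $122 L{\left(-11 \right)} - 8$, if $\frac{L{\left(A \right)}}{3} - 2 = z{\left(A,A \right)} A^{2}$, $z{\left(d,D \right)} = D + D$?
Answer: $-973568$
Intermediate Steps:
$z{\left(d,D \right)} = 2 D$
$L{\left(A \right)} = 6 + 6 A^{3}$ ($L{\left(A \right)} = 6 + 3 \cdot 2 A A^{2} = 6 + 3 \cdot 2 A^{3} = 6 + 6 A^{3}$)
$122 L{\left(-11 \right)} - 8 = 122 \left(6 + 6 \left(-11\right)^{3}\right) - 8 = 122 \left(6 + 6 \left(-1331\right)\right) - 8 = 122 \left(6 - 7986\right) - 8 = 122 \left(-7980\right) - 8 = -973560 - 8 = -973568$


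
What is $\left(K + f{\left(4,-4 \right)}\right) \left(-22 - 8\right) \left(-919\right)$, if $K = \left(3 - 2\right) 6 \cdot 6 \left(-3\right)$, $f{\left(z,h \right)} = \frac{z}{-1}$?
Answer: $-3087840$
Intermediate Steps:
$f{\left(z,h \right)} = - z$ ($f{\left(z,h \right)} = z \left(-1\right) = - z$)
$K = -108$ ($K = 1 \cdot 6 \cdot 6 \left(-3\right) = 6 \cdot 6 \left(-3\right) = 36 \left(-3\right) = -108$)
$\left(K + f{\left(4,-4 \right)}\right) \left(-22 - 8\right) \left(-919\right) = \left(-108 - 4\right) \left(-22 - 8\right) \left(-919\right) = \left(-108 - 4\right) \left(-30\right) \left(-919\right) = \left(-112\right) \left(-30\right) \left(-919\right) = 3360 \left(-919\right) = -3087840$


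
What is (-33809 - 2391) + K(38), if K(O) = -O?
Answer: -36238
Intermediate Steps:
(-33809 - 2391) + K(38) = (-33809 - 2391) - 1*38 = -36200 - 38 = -36238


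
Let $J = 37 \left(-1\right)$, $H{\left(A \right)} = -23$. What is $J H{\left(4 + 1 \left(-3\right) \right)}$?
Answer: $851$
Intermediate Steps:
$J = -37$
$J H{\left(4 + 1 \left(-3\right) \right)} = \left(-37\right) \left(-23\right) = 851$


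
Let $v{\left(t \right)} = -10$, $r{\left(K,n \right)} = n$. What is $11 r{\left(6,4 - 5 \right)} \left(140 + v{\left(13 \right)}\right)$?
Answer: $-1430$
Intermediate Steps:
$11 r{\left(6,4 - 5 \right)} \left(140 + v{\left(13 \right)}\right) = 11 \left(4 - 5\right) \left(140 - 10\right) = 11 \left(4 - 5\right) 130 = 11 \left(-1\right) 130 = \left(-11\right) 130 = -1430$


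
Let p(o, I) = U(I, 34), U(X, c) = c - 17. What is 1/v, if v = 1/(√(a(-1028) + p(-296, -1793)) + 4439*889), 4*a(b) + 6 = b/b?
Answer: 3946271 + 3*√7/2 ≈ 3.9463e+6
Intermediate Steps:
U(X, c) = -17 + c
p(o, I) = 17 (p(o, I) = -17 + 34 = 17)
a(b) = -5/4 (a(b) = -3/2 + (b/b)/4 = -3/2 + (¼)*1 = -3/2 + ¼ = -5/4)
v = 1/(3946271 + 3*√7/2) (v = 1/(√(-5/4 + 17) + 4439*889) = 1/(√(63/4) + 3946271) = 1/(3*√7/2 + 3946271) = 1/(3946271 + 3*√7/2) ≈ 2.5340e-7)
1/v = 1/(2255012/8898888460243 - 6*√7/62292219221701)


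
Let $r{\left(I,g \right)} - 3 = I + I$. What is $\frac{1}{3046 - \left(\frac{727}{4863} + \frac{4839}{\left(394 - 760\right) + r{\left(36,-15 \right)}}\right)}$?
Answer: $\frac{471711}{1444605206} \approx 0.00032653$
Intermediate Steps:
$r{\left(I,g \right)} = 3 + 2 I$ ($r{\left(I,g \right)} = 3 + \left(I + I\right) = 3 + 2 I$)
$\frac{1}{3046 - \left(\frac{727}{4863} + \frac{4839}{\left(394 - 760\right) + r{\left(36,-15 \right)}}\right)} = \frac{1}{3046 - \left(\frac{727}{4863} + \frac{4839}{\left(394 - 760\right) + \left(3 + 2 \cdot 36\right)}\right)} = \frac{1}{3046 - \left(\frac{727}{4863} + \frac{4839}{-366 + \left(3 + 72\right)}\right)} = \frac{1}{3046 - \left(\frac{727}{4863} + \frac{4839}{-366 + 75}\right)} = \frac{1}{3046 - \left(\frac{727}{4863} + \frac{4839}{-291}\right)} = \frac{1}{3046 - - \frac{7773500}{471711}} = \frac{1}{3046 + \left(- \frac{727}{4863} + \frac{1613}{97}\right)} = \frac{1}{3046 + \frac{7773500}{471711}} = \frac{1}{\frac{1444605206}{471711}} = \frac{471711}{1444605206}$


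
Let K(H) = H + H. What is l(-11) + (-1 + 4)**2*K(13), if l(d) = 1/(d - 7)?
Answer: 4211/18 ≈ 233.94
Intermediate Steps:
l(d) = 1/(-7 + d)
K(H) = 2*H
l(-11) + (-1 + 4)**2*K(13) = 1/(-7 - 11) + (-1 + 4)**2*(2*13) = 1/(-18) + 3**2*26 = -1/18 + 9*26 = -1/18 + 234 = 4211/18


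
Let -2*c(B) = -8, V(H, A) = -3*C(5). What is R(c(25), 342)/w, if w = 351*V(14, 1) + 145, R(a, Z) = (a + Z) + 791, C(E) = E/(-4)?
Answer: 4548/5845 ≈ 0.77810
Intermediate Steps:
C(E) = -E/4 (C(E) = E*(-1/4) = -E/4)
V(H, A) = 15/4 (V(H, A) = -(-3)*5/4 = -3*(-5/4) = 15/4)
c(B) = 4 (c(B) = -1/2*(-8) = 4)
R(a, Z) = 791 + Z + a (R(a, Z) = (Z + a) + 791 = 791 + Z + a)
w = 5845/4 (w = 351*(15/4) + 145 = 5265/4 + 145 = 5845/4 ≈ 1461.3)
R(c(25), 342)/w = (791 + 342 + 4)/(5845/4) = 1137*(4/5845) = 4548/5845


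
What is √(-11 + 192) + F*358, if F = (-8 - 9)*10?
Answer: -60860 + √181 ≈ -60847.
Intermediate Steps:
F = -170 (F = -17*10 = -170)
√(-11 + 192) + F*358 = √(-11 + 192) - 170*358 = √181 - 60860 = -60860 + √181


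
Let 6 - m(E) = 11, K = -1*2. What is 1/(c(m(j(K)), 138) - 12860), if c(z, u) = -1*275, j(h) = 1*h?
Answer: -1/13135 ≈ -7.6132e-5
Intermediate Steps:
K = -2
j(h) = h
m(E) = -5 (m(E) = 6 - 1*11 = 6 - 11 = -5)
c(z, u) = -275
1/(c(m(j(K)), 138) - 12860) = 1/(-275 - 12860) = 1/(-13135) = -1/13135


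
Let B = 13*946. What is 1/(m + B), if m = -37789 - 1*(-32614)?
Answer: 1/7123 ≈ 0.00014039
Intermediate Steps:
m = -5175 (m = -37789 + 32614 = -5175)
B = 12298
1/(m + B) = 1/(-5175 + 12298) = 1/7123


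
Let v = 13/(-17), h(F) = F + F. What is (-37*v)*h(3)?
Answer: 2886/17 ≈ 169.76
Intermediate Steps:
h(F) = 2*F
v = -13/17 (v = 13*(-1/17) = -13/17 ≈ -0.76471)
(-37*v)*h(3) = (-37*(-13/17))*(2*3) = (481/17)*6 = 2886/17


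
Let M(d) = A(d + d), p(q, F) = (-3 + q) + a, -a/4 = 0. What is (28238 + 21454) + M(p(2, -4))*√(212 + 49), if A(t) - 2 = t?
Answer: 49692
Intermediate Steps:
A(t) = 2 + t
a = 0 (a = -4*0 = 0)
p(q, F) = -3 + q (p(q, F) = (-3 + q) + 0 = -3 + q)
M(d) = 2 + 2*d (M(d) = 2 + (d + d) = 2 + 2*d)
(28238 + 21454) + M(p(2, -4))*√(212 + 49) = (28238 + 21454) + (2 + 2*(-3 + 2))*√(212 + 49) = 49692 + (2 + 2*(-1))*√261 = 49692 + (2 - 2)*(3*√29) = 49692 + 0*(3*√29) = 49692 + 0 = 49692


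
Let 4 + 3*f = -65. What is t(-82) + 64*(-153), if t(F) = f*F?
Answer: -7906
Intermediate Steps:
f = -23 (f = -4/3 + (⅓)*(-65) = -4/3 - 65/3 = -23)
t(F) = -23*F
t(-82) + 64*(-153) = -23*(-82) + 64*(-153) = 1886 - 9792 = -7906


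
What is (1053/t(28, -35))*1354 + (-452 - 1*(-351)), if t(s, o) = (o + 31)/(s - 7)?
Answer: -14970703/2 ≈ -7.4854e+6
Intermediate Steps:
t(s, o) = (31 + o)/(-7 + s)
(1053/t(28, -35))*1354 + (-452 - 1*(-351)) = (1053/(((31 - 35)/(-7 + 28))))*1354 + (-452 - 1*(-351)) = (1053/((-4/21)))*1354 + (-452 + 351) = (1053/(((1/21)*(-4))))*1354 - 101 = (1053/(-4/21))*1354 - 101 = (1053*(-21/4))*1354 - 101 = -22113/4*1354 - 101 = -14970501/2 - 101 = -14970703/2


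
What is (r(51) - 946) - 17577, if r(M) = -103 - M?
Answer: -18677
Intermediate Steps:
(r(51) - 946) - 17577 = ((-103 - 1*51) - 946) - 17577 = ((-103 - 51) - 946) - 17577 = (-154 - 946) - 17577 = -1100 - 17577 = -18677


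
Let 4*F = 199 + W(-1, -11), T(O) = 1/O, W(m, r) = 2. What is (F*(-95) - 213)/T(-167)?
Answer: 3331149/4 ≈ 8.3279e+5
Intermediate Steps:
F = 201/4 (F = (199 + 2)/4 = (¼)*201 = 201/4 ≈ 50.250)
(F*(-95) - 213)/T(-167) = ((201/4)*(-95) - 213)/(1/(-167)) = (-19095/4 - 213)/(-1/167) = -19947/4*(-167) = 3331149/4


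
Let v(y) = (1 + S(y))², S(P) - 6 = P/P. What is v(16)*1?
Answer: 64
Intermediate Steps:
S(P) = 7 (S(P) = 6 + P/P = 6 + 1 = 7)
v(y) = 64 (v(y) = (1 + 7)² = 8² = 64)
v(16)*1 = 64*1 = 64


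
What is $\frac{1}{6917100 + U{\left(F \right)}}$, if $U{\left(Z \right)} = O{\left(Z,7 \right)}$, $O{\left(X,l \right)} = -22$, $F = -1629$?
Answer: $\frac{1}{6917078} \approx 1.4457 \cdot 10^{-7}$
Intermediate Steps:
$U{\left(Z \right)} = -22$
$\frac{1}{6917100 + U{\left(F \right)}} = \frac{1}{6917100 - 22} = \frac{1}{6917078}$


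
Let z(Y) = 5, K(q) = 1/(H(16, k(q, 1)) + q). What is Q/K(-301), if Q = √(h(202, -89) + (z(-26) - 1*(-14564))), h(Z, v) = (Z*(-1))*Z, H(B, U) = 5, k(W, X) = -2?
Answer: -888*I*√2915 ≈ -47944.0*I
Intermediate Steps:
K(q) = 1/(5 + q)
h(Z, v) = -Z² (h(Z, v) = (-Z)*Z = -Z²)
Q = 3*I*√2915 (Q = √(-1*202² + (5 - 1*(-14564))) = √(-1*40804 + (5 + 14564)) = √(-40804 + 14569) = √(-26235) = 3*I*√2915 ≈ 161.97*I)
Q/K(-301) = (3*I*√2915)/(1/(5 - 301)) = (3*I*√2915)/(1/(-296)) = (3*I*√2915)/(-1/296) = (3*I*√2915)*(-296) = -888*I*√2915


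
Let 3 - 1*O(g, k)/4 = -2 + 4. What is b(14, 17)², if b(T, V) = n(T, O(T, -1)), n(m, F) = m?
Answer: 196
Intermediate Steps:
O(g, k) = 4 (O(g, k) = 12 - 4*(-2 + 4) = 12 - 4*2 = 12 - 8 = 4)
b(T, V) = T
b(14, 17)² = 14² = 196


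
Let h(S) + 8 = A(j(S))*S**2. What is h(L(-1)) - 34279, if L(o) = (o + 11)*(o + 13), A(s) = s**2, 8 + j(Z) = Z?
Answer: 180599313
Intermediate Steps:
j(Z) = -8 + Z
L(o) = (11 + o)*(13 + o)
h(S) = -8 + S**2*(-8 + S)**2 (h(S) = -8 + (-8 + S)**2*S**2 = -8 + S**2*(-8 + S)**2)
h(L(-1)) - 34279 = (-8 + (143 + (-1)**2 + 24*(-1))**2*(-8 + (143 + (-1)**2 + 24*(-1)))**2) - 34279 = (-8 + (143 + 1 - 24)**2*(-8 + (143 + 1 - 24))**2) - 34279 = (-8 + 120**2*(-8 + 120)**2) - 34279 = (-8 + 14400*112**2) - 34279 = (-8 + 14400*12544) - 34279 = (-8 + 180633600) - 34279 = 180633592 - 34279 = 180599313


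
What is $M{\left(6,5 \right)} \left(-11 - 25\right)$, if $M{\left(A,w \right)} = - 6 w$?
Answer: $1080$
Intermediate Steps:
$M{\left(6,5 \right)} \left(-11 - 25\right) = \left(-6\right) 5 \left(-11 - 25\right) = \left(-30\right) \left(-36\right) = 1080$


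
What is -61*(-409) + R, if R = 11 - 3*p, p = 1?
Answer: 24957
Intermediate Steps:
R = 8 (R = 11 - 3*1 = 11 - 3 = 8)
-61*(-409) + R = -61*(-409) + 8 = 24949 + 8 = 24957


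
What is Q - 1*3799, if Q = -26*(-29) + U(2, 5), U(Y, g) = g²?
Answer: -3020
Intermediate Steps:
Q = 779 (Q = -26*(-29) + 5² = 754 + 25 = 779)
Q - 1*3799 = 779 - 1*3799 = 779 - 3799 = -3020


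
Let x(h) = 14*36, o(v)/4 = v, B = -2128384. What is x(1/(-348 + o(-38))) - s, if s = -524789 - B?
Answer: -1603091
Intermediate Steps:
o(v) = 4*v
s = 1603595 (s = -524789 - 1*(-2128384) = -524789 + 2128384 = 1603595)
x(h) = 504
x(1/(-348 + o(-38))) - s = 504 - 1*1603595 = 504 - 1603595 = -1603091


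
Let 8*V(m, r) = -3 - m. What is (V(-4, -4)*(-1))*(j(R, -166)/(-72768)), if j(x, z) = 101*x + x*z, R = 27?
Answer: -585/194048 ≈ -0.0030147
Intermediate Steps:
V(m, r) = -3/8 - m/8 (V(m, r) = (-3 - m)/8 = -3/8 - m/8)
(V(-4, -4)*(-1))*(j(R, -166)/(-72768)) = ((-3/8 - ⅛*(-4))*(-1))*((27*(101 - 166))/(-72768)) = ((-3/8 + ½)*(-1))*((27*(-65))*(-1/72768)) = ((⅛)*(-1))*(-1755*(-1/72768)) = -⅛*585/24256 = -585/194048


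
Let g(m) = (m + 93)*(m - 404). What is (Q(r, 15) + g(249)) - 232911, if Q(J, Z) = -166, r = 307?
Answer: -286087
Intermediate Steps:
g(m) = (-404 + m)*(93 + m) (g(m) = (93 + m)*(-404 + m) = (-404 + m)*(93 + m))
(Q(r, 15) + g(249)) - 232911 = (-166 + (-37572 + 249**2 - 311*249)) - 232911 = (-166 + (-37572 + 62001 - 77439)) - 232911 = (-166 - 53010) - 232911 = -53176 - 232911 = -286087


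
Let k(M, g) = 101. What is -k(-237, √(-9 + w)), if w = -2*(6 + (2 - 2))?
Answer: -101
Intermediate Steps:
w = -12 (w = -2*(6 + 0) = -2*6 = -12)
-k(-237, √(-9 + w)) = -1*101 = -101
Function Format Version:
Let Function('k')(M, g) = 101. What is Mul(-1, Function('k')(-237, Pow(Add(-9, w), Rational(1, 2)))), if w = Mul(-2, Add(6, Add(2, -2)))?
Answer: -101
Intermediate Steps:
w = -12 (w = Mul(-2, Add(6, 0)) = Mul(-2, 6) = -12)
Mul(-1, Function('k')(-237, Pow(Add(-9, w), Rational(1, 2)))) = Mul(-1, 101) = -101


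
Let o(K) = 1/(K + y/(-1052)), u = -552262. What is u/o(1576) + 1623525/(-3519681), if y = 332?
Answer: -268504888703801995/308558701 ≈ -8.7019e+8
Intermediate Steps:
o(K) = 1/(-83/263 + K) (o(K) = 1/(K + 332/(-1052)) = 1/(K + 332*(-1/1052)) = 1/(K - 83/263) = 1/(-83/263 + K))
u/o(1576) + 1623525/(-3519681) = -552262/(263/(-83 + 263*1576)) + 1623525/(-3519681) = -552262/(263/(-83 + 414488)) + 1623525*(-1/3519681) = -552262/(263/414405) - 541175/1173227 = -552262/(263*(1/414405)) - 541175/1173227 = -552262/263/414405 - 541175/1173227 = -552262*414405/263 - 541175/1173227 = -228860134110/263 - 541175/1173227 = -268504888703801995/308558701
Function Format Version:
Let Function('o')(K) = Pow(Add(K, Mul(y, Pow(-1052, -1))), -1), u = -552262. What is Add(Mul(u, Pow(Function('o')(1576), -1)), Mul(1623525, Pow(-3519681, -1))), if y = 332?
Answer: Rational(-268504888703801995, 308558701) ≈ -8.7019e+8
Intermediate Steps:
Function('o')(K) = Pow(Add(Rational(-83, 263), K), -1) (Function('o')(K) = Pow(Add(K, Mul(332, Pow(-1052, -1))), -1) = Pow(Add(K, Mul(332, Rational(-1, 1052))), -1) = Pow(Add(K, Rational(-83, 263)), -1) = Pow(Add(Rational(-83, 263), K), -1))
Add(Mul(u, Pow(Function('o')(1576), -1)), Mul(1623525, Pow(-3519681, -1))) = Add(Mul(-552262, Pow(Mul(263, Pow(Add(-83, Mul(263, 1576)), -1)), -1)), Mul(1623525, Pow(-3519681, -1))) = Add(Mul(-552262, Pow(Mul(263, Pow(Add(-83, 414488), -1)), -1)), Mul(1623525, Rational(-1, 3519681))) = Add(Mul(-552262, Pow(Mul(263, Pow(414405, -1)), -1)), Rational(-541175, 1173227)) = Add(Mul(-552262, Pow(Mul(263, Rational(1, 414405)), -1)), Rational(-541175, 1173227)) = Add(Mul(-552262, Pow(Rational(263, 414405), -1)), Rational(-541175, 1173227)) = Add(Mul(-552262, Rational(414405, 263)), Rational(-541175, 1173227)) = Add(Rational(-228860134110, 263), Rational(-541175, 1173227)) = Rational(-268504888703801995, 308558701)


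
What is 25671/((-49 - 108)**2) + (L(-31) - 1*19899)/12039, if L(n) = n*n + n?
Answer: -52837904/98916437 ≈ -0.53417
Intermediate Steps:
L(n) = n + n**2 (L(n) = n**2 + n = n + n**2)
25671/((-49 - 108)**2) + (L(-31) - 1*19899)/12039 = 25671/((-49 - 108)**2) + (-31*(1 - 31) - 1*19899)/12039 = 25671/((-157)**2) + (-31*(-30) - 19899)*(1/12039) = 25671/24649 + (930 - 19899)*(1/12039) = 25671*(1/24649) - 18969*1/12039 = 25671/24649 - 6323/4013 = -52837904/98916437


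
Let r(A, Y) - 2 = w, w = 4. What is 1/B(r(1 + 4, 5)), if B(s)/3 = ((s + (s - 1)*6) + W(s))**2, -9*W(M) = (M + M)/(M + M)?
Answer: 27/104329 ≈ 0.00025880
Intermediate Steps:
r(A, Y) = 6 (r(A, Y) = 2 + 4 = 6)
W(M) = -1/9 (W(M) = -(M + M)/(9*(M + M)) = -2*M/(9*(2*M)) = -2*M*1/(2*M)/9 = -1/9*1 = -1/9)
B(s) = 3*(-55/9 + 7*s)**2 (B(s) = 3*((s + (s - 1)*6) - 1/9)**2 = 3*((s + (-1 + s)*6) - 1/9)**2 = 3*((s + (-6 + 6*s)) - 1/9)**2 = 3*((-6 + 7*s) - 1/9)**2 = 3*(-55/9 + 7*s)**2)
1/B(r(1 + 4, 5)) = 1/((-55 + 63*6)**2/27) = 1/((-55 + 378)**2/27) = 1/((1/27)*323**2) = 1/((1/27)*104329) = 1/(104329/27) = 27/104329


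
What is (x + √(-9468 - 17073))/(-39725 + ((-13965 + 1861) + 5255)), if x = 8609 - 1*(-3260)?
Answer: -1079/4234 - 3*I*√2949/46574 ≈ -0.25484 - 0.003498*I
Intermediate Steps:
x = 11869 (x = 8609 + 3260 = 11869)
(x + √(-9468 - 17073))/(-39725 + ((-13965 + 1861) + 5255)) = (11869 + √(-9468 - 17073))/(-39725 + ((-13965 + 1861) + 5255)) = (11869 + √(-26541))/(-39725 + (-12104 + 5255)) = (11869 + 3*I*√2949)/(-39725 - 6849) = (11869 + 3*I*√2949)/(-46574) = (11869 + 3*I*√2949)*(-1/46574) = -1079/4234 - 3*I*√2949/46574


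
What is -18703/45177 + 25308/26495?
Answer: 647803531/1196964615 ≈ 0.54121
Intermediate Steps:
-18703/45177 + 25308/26495 = 647803531/1196964615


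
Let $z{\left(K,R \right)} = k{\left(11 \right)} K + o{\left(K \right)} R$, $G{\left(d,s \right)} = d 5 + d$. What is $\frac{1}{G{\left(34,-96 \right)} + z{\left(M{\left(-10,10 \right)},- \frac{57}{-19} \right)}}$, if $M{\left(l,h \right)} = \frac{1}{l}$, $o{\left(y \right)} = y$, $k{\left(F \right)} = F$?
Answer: $\frac{5}{1013} \approx 0.0049358$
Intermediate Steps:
$G{\left(d,s \right)} = 6 d$ ($G{\left(d,s \right)} = 5 d + d = 6 d$)
$z{\left(K,R \right)} = 11 K + K R$
$\frac{1}{G{\left(34,-96 \right)} + z{\left(M{\left(-10,10 \right)},- \frac{57}{-19} \right)}} = \frac{1}{6 \cdot 34 + \frac{11 - \frac{57}{-19}}{-10}} = \frac{1}{204 - \frac{11 - -3}{10}} = \frac{1}{204 - \frac{11 + 3}{10}} = \frac{1}{204 - \frac{7}{5}} = \frac{1}{\frac{1013}{5}} = \frac{5}{1013}$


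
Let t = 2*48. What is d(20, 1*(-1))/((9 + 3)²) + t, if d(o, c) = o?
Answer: 3461/36 ≈ 96.139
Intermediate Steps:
t = 96
d(20, 1*(-1))/((9 + 3)²) + t = 20/(9 + 3)² + 96 = 20/12² + 96 = 20/144 + 96 = (1/144)*20 + 96 = 5/36 + 96 = 3461/36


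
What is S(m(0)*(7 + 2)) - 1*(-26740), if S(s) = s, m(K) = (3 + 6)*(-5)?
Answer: 26335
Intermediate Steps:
m(K) = -45 (m(K) = 9*(-5) = -45)
S(m(0)*(7 + 2)) - 1*(-26740) = -45*(7 + 2) - 1*(-26740) = -45*9 + 26740 = -405 + 26740 = 26335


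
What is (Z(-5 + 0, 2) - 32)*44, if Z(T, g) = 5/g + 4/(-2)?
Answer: -1386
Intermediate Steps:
Z(T, g) = -2 + 5/g (Z(T, g) = 5/g + 4*(-1/2) = 5/g - 2 = -2 + 5/g)
(Z(-5 + 0, 2) - 32)*44 = ((-2 + 5/2) - 32)*44 = (1/2 - 32)*44 = -63/2*44 = -1386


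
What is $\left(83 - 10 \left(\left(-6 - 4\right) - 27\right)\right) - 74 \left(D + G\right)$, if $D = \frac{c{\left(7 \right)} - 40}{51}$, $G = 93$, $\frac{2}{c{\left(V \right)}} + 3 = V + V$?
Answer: $- \frac{1191419}{187} \approx -6371.2$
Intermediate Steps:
$c{\left(V \right)} = \frac{2}{-3 + 2 V}$ ($c{\left(V \right)} = \frac{2}{-3 + \left(V + V\right)} = \frac{2}{-3 + 2 V}$)
$D = - \frac{146}{187}$ ($D = \frac{\frac{2}{-3 + 2 \cdot 7} - 40}{51} = \left(\frac{2}{-3 + 14} - 40\right) \frac{1}{51} = \left(\frac{2}{11} - 40\right) \frac{1}{51} = \left(- \frac{438}{11}\right) \frac{1}{51} = - \frac{146}{187} \approx -0.78075$)
$\left(83 - 10 \left(\left(-6 - 4\right) - 27\right)\right) - 74 \left(D + G\right) = \left(83 - 10 \left(\left(-6 - 4\right) - 27\right)\right) - 74 \left(- \frac{146}{187} + 93\right) = \left(83 - 10 \left(-10 - 27\right)\right) - 74 \cdot \frac{17245}{187} = \left(83 - -370\right) - \frac{1276130}{187} = \left(83 + 370\right) - \frac{1276130}{187} = 453 - \frac{1276130}{187} = - \frac{1191419}{187}$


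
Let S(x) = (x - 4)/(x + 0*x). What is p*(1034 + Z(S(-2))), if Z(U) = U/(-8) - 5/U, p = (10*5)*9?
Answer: 1857525/4 ≈ 4.6438e+5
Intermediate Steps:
S(x) = (-4 + x)/x (S(x) = (-4 + x)/(x + 0) = (-4 + x)/x)
p = 450 (p = 50*9 = 450)
Z(U) = -5/U - U/8 (Z(U) = U*(-⅛) - 5/U = -U/8 - 5/U = -5/U - U/8)
p*(1034 + Z(S(-2))) = 450*(1034 + (-5*(-2/(-4 - 2)) - (-4 - 2)/(8*(-2)))) = 450*(1034 + (-5/((-½*(-6))) - (-1)*(-6)/16)) = 450*(1034 + (-5/3 - ⅛*3)) = 450*(1034 + (-5*⅓ - 3/8)) = 450*(1034 + (-5/3 - 3/8)) = 450*(1034 - 49/24) = 450*(24767/24) = 1857525/4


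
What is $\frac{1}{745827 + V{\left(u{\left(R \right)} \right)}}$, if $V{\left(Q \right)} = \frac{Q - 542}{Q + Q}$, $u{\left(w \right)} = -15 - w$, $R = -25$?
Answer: $\frac{5}{3729002} \approx 1.3408 \cdot 10^{-6}$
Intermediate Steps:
$V{\left(Q \right)} = \frac{-542 + Q}{2 Q}$
$\frac{1}{745827 + V{\left(u{\left(R \right)} \right)}} = \frac{1}{745827 + \frac{-542 - -10}{2 \left(-15 - -25\right)}} = \frac{1}{745827 + \frac{-542 + \left(-15 + 25\right)}{2 \left(-15 + 25\right)}} = \frac{1}{745827 + \frac{-542 + 10}{2 \cdot 10}} = \frac{1}{745827 + \frac{1}{2} \cdot \frac{1}{10} \left(-532\right)} = \frac{1}{745827 - \frac{133}{5}} = \frac{1}{\frac{3729002}{5}} = \frac{5}{3729002}$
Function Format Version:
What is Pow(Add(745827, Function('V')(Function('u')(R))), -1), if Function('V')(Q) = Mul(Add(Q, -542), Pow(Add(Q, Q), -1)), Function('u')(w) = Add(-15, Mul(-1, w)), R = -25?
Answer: Rational(5, 3729002) ≈ 1.3408e-6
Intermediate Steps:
Function('V')(Q) = Mul(Rational(1, 2), Pow(Q, -1), Add(-542, Q)) (Function('V')(Q) = Mul(Add(-542, Q), Pow(Mul(2, Q), -1)) = Mul(Add(-542, Q), Mul(Rational(1, 2), Pow(Q, -1))) = Mul(Rational(1, 2), Pow(Q, -1), Add(-542, Q)))
Pow(Add(745827, Function('V')(Function('u')(R))), -1) = Pow(Add(745827, Mul(Rational(1, 2), Pow(Add(-15, Mul(-1, -25)), -1), Add(-542, Add(-15, Mul(-1, -25))))), -1) = Pow(Add(745827, Mul(Rational(1, 2), Pow(Add(-15, 25), -1), Add(-542, Add(-15, 25)))), -1) = Pow(Add(745827, Mul(Rational(1, 2), Pow(10, -1), Add(-542, 10))), -1) = Pow(Add(745827, Mul(Rational(1, 2), Rational(1, 10), -532)), -1) = Pow(Add(745827, Rational(-133, 5)), -1) = Pow(Rational(3729002, 5), -1) = Rational(5, 3729002)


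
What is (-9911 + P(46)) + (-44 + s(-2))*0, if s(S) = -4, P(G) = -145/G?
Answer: -456051/46 ≈ -9914.2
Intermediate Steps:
(-9911 + P(46)) + (-44 + s(-2))*0 = (-9911 - 145/46) + (-44 - 4)*0 = (-9911 - 145*1/46) - 48*0 = (-9911 - 145/46) + 0 = -456051/46 + 0 = -456051/46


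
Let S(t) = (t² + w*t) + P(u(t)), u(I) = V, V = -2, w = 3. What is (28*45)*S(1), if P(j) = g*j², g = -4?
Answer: -15120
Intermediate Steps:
u(I) = -2
P(j) = -4*j²
S(t) = -16 + t² + 3*t (S(t) = (t² + 3*t) - 4*(-2)² = (t² + 3*t) - 4*4 = (t² + 3*t) - 16 = -16 + t² + 3*t)
(28*45)*S(1) = (28*45)*(-16 + 1² + 3*1) = 1260*(-16 + 1 + 3) = 1260*(-12) = -15120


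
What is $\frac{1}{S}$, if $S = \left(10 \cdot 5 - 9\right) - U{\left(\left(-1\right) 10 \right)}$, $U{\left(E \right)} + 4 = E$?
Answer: $\frac{1}{55} \approx 0.018182$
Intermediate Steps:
$U{\left(E \right)} = -4 + E$
$S = 55$ ($S = \left(10 \cdot 5 - 9\right) - \left(-4 - 10\right) = \left(50 - 9\right) - \left(-4 - 10\right) = 41 - -14 = 41 + 14 = 55$)
$\frac{1}{S} = \frac{1}{55}$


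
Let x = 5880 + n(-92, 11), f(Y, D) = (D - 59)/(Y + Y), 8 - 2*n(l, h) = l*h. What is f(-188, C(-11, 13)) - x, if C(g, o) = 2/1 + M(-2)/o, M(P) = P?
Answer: -31233577/4888 ≈ -6389.8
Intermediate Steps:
n(l, h) = 4 - h*l/2 (n(l, h) = 4 - l*h/2 = 4 - h*l/2)
C(g, o) = 2 - 2/o (C(g, o) = 2/1 - 2/o = 2*1 - 2/o = 2 - 2/o)
f(Y, D) = (-59 + D)/(2*Y) (f(Y, D) = (-59 + D)/((2*Y)) = (-59 + D)*(1/(2*Y)) = (-59 + D)/(2*Y))
x = 6390 (x = 5880 + (4 - ½*11*(-92)) = 5880 + (4 + 506) = 5880 + 510 = 6390)
f(-188, C(-11, 13)) - x = (½)*(-59 + (2 - 2/13))/(-188) - 1*6390 = (½)*(-1/188)*(-59 + (2 - 2*1/13)) - 6390 = (½)*(-1/188)*(-59 + (2 - 2/13)) - 6390 = (½)*(-1/188)*(-59 + 24/13) - 6390 = (½)*(-1/188)*(-743/13) - 6390 = 743/4888 - 6390 = -31233577/4888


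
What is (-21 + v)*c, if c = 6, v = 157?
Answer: 816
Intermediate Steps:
(-21 + v)*c = (-21 + 157)*6 = 136*6 = 816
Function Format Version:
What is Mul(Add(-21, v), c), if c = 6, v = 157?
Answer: 816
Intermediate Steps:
Mul(Add(-21, v), c) = Mul(Add(-21, 157), 6) = Mul(136, 6) = 816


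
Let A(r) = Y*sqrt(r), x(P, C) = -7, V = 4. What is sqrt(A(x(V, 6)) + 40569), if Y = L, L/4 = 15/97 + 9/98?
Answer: sqrt(18703972329 + 454542*I*sqrt(7))/679 ≈ 201.42 + 0.0064752*I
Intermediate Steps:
L = 4686/4753 (L = 4*(15/97 + 9/98) = 4*(2343/9506) = 4686/4753 ≈ 0.98590)
Y = 4686/4753 ≈ 0.98590
A(r) = 4686*sqrt(r)/4753
sqrt(A(x(V, 6)) + 40569) = sqrt(4686*sqrt(-7)/4753 + 40569) = sqrt(4686*(I*sqrt(7))/4753 + 40569) = sqrt(4686*I*sqrt(7)/4753 + 40569) = sqrt(40569 + 4686*I*sqrt(7)/4753)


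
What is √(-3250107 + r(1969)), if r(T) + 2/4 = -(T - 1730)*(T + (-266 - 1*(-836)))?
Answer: I*√15427714/2 ≈ 1963.9*I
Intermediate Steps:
r(T) = -½ - (-1730 + T)*(570 + T) (r(T) = -½ - (T - 1730)*(T + (-266 - 1*(-836))) = -½ - (-1730 + T)*(T + (-266 + 836)) = -½ - (-1730 + T)*(T + 570) = -½ - (-1730 + T)*(570 + T))
√(-3250107 + r(1969)) = √(-3250107 + (1972199/2 - 1*1969² + 1160*1969)) = √(-3250107 + (1972199/2 - 1*3876961 + 2284040)) = √(-3250107 + (1972199/2 - 3876961 + 2284040)) = √(-3250107 - 1213643/2) = √(-7713857/2) = I*√15427714/2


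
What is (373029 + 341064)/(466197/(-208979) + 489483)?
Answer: 49743480349/34097067220 ≈ 1.4589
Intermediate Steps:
(373029 + 341064)/(466197/(-208979) + 489483) = 714093/(466197*(-1/208979) + 489483) = 714093/(-466197/208979 + 489483) = 714093/(102291201660/208979) = 714093*(208979/102291201660) = 49743480349/34097067220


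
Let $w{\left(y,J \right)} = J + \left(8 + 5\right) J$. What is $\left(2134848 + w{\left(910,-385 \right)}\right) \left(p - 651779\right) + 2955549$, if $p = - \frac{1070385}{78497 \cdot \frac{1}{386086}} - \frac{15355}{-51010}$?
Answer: $- \frac{5044734722661726124058}{400413197} \approx -1.2599 \cdot 10^{13}$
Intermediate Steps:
$p = - \frac{4216085043983933}{800826394}$ ($p = - \frac{1070385}{78497 \cdot \frac{1}{386086}} - - \frac{3071}{10202} = - \frac{1070385}{\frac{78497}{386086}} + \frac{3071}{10202} = \left(-1070385\right) \frac{386086}{78497} + \frac{3071}{10202} = - \frac{413260663110}{78497} + \frac{3071}{10202} = - \frac{4216085043983933}{800826394} \approx -5.2647 \cdot 10^{6}$)
$w{\left(y,J \right)} = 14 J$ ($w{\left(y,J \right)} = J + 13 J = 14 J$)
$\left(2134848 + w{\left(910,-385 \right)}\right) \left(p - 651779\right) + 2955549 = \left(2134848 + 14 \left(-385\right)\right) \left(- \frac{4216085043983933}{800826394} - 651779\right) + 2955549 = \left(2134848 - 5390\right) \left(- \frac{4738046870238859}{800826394}\right) + 2955549 = 2129458 \left(- \frac{4738046870238859}{800826394}\right) + 2955549 = - \frac{5044735906102550104211}{400413197} + 2955549 = - \frac{5044734722661726124058}{400413197}$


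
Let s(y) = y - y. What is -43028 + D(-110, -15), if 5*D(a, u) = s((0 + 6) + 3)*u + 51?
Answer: -215089/5 ≈ -43018.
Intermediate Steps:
s(y) = 0
D(a, u) = 51/5 (D(a, u) = (0*u + 51)/5 = (0 + 51)/5 = (⅕)*51 = 51/5)
-43028 + D(-110, -15) = -43028 + 51/5 = -215089/5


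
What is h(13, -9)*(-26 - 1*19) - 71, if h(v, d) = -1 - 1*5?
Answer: 199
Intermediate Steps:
h(v, d) = -6 (h(v, d) = -1 - 5 = -6)
h(13, -9)*(-26 - 1*19) - 71 = -6*(-26 - 1*19) - 71 = -6*(-26 - 19) - 71 = -6*(-45) - 71 = 270 - 71 = 199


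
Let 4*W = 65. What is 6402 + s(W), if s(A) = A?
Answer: 25673/4 ≈ 6418.3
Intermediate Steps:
W = 65/4 (W = (1/4)*65 = 65/4 ≈ 16.250)
6402 + s(W) = 6402 + 65/4 = 25673/4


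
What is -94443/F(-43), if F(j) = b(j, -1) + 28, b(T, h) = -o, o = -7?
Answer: -94443/35 ≈ -2698.4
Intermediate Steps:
b(T, h) = 7 (b(T, h) = -1*(-7) = 7)
F(j) = 35 (F(j) = 7 + 28 = 35)
-94443/F(-43) = -94443/35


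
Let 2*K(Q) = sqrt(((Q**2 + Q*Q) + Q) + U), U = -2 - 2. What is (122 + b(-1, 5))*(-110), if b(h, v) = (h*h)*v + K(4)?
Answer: -13970 - 220*sqrt(2) ≈ -14281.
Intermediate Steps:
U = -4
K(Q) = sqrt(-4 + Q + 2*Q**2)/2 (K(Q) = sqrt(((Q**2 + Q*Q) + Q) - 4)/2 = sqrt(((Q**2 + Q**2) + Q) - 4)/2 = sqrt((2*Q**2 + Q) - 4)/2 = sqrt((Q + 2*Q**2) - 4)/2 = sqrt(-4 + Q + 2*Q**2)/2)
b(h, v) = 2*sqrt(2) + v*h**2 (b(h, v) = (h*h)*v + sqrt(-4 + 4 + 2*4**2)/2 = h**2*v + sqrt(-4 + 4 + 2*16)/2 = v*h**2 + sqrt(-4 + 4 + 32)/2 = v*h**2 + sqrt(32)/2 = v*h**2 + (4*sqrt(2))/2 = v*h**2 + 2*sqrt(2) = 2*sqrt(2) + v*h**2)
(122 + b(-1, 5))*(-110) = (122 + (2*sqrt(2) + 5*(-1)**2))*(-110) = (122 + (2*sqrt(2) + 5*1))*(-110) = (122 + (2*sqrt(2) + 5))*(-110) = (122 + (5 + 2*sqrt(2)))*(-110) = (127 + 2*sqrt(2))*(-110) = -13970 - 220*sqrt(2)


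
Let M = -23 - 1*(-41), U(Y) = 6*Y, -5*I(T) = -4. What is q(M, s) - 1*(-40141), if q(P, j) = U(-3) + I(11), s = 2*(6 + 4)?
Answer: 200619/5 ≈ 40124.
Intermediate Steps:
I(T) = ⅘ (I(T) = -⅕*(-4) = ⅘)
M = 18 (M = -23 + 41 = 18)
s = 20 (s = 2*10 = 20)
q(P, j) = -86/5 (q(P, j) = 6*(-3) + ⅘ = -18 + ⅘ = -86/5)
q(M, s) - 1*(-40141) = -86/5 - 1*(-40141) = -86/5 + 40141 = 200619/5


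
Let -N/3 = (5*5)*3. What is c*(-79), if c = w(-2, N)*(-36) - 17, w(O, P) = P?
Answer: -638557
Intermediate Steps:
N = -225 (N = -3*5*5*3 = -75*3 = -3*75 = -225)
c = 8083 (c = -225*(-36) - 17 = 8100 - 17 = 8083)
c*(-79) = 8083*(-79) = -638557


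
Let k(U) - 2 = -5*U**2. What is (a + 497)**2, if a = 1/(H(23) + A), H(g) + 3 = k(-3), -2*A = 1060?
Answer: 81951085441/331776 ≈ 2.4701e+5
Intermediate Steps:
k(U) = 2 - 5*U**2
A = -530 (A = -1/2*1060 = -530)
H(g) = -46 (H(g) = -3 + (2 - 5*(-3)**2) = -3 + (2 - 5*9) = -3 + (2 - 45) = -3 - 43 = -46)
a = -1/576 (a = 1/(-46 - 530) = 1/(-576) = -1/576 ≈ -0.0017361)
(a + 497)**2 = (-1/576 + 497)**2 = (286271/576)**2 = 81951085441/331776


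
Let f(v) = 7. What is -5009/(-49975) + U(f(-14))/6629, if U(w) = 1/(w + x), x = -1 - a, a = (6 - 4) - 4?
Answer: 265687263/2650274200 ≈ 0.10025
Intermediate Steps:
a = -2 (a = 2 - 4 = -2)
x = 1 (x = -1 - 1*(-2) = -1 + 2 = 1)
U(w) = 1/(1 + w) (U(w) = 1/(w + 1) = 1/(1 + w))
-5009/(-49975) + U(f(-14))/6629 = -5009/(-49975) + 1/((1 + 7)*6629) = -5009*(-1/49975) + (1/6629)/8 = 5009/49975 + (⅛)*(1/6629) = 5009/49975 + 1/53032 = 265687263/2650274200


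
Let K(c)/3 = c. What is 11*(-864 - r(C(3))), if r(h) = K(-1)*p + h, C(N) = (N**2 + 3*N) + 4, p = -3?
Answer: -9845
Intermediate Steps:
K(c) = 3*c
C(N) = 4 + N**2 + 3*N
r(h) = 9 + h (r(h) = (3*(-1))*(-3) + h = -3*(-3) + h = 9 + h)
11*(-864 - r(C(3))) = 11*(-864 - (9 + (4 + 3**2 + 3*3))) = 11*(-864 - (9 + (4 + 9 + 9))) = 11*(-864 - (9 + 22)) = 11*(-864 - 1*31) = 11*(-864 - 31) = 11*(-895) = -9845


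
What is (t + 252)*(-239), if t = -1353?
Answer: 263139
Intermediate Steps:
(t + 252)*(-239) = (-1353 + 252)*(-239) = -1101*(-239) = 263139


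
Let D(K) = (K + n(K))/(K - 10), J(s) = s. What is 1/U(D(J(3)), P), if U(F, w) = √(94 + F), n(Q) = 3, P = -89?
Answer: √1141/326 ≈ 0.10362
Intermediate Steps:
D(K) = (3 + K)/(-10 + K) (D(K) = (K + 3)/(K - 10) = (3 + K)/(-10 + K))
1/U(D(J(3)), P) = 1/(√(94 + (3 + 3)/(-10 + 3))) = 1/(√(94 + 6/(-7))) = 1/(√(94 - ⅐*6)) = 1/(√(94 - 6/7)) = 1/(√(652/7)) = 1/(2*√1141/7) = √1141/326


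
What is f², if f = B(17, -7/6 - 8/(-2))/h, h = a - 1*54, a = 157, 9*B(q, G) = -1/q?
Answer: 1/248346081 ≈ 4.0266e-9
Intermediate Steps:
B(q, G) = -1/(9*q) (B(q, G) = (-1/q)/9 = -1/(9*q))
h = 103 (h = 157 - 1*54 = 157 - 54 = 103)
f = -1/15759 (f = -⅑/17/103 = -⅑*1/17*(1/103) = -1/153*1/103 = -1/15759 ≈ -6.3456e-5)
f² = (-1/15759)² = 1/248346081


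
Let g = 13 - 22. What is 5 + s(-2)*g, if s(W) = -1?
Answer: 14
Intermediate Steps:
g = -9
5 + s(-2)*g = 5 - 1*(-9) = 5 + 9 = 14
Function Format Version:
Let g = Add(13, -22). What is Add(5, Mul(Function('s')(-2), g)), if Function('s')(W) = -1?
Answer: 14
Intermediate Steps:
g = -9
Add(5, Mul(Function('s')(-2), g)) = Add(5, Mul(-1, -9)) = Add(5, 9) = 14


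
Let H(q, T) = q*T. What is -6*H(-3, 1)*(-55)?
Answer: -990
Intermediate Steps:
H(q, T) = T*q
-6*H(-3, 1)*(-55) = -6*(-3)*(-55) = 18*(-55) = -990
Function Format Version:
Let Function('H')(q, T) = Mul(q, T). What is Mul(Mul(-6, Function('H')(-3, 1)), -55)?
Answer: -990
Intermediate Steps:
Function('H')(q, T) = Mul(T, q)
Mul(Mul(-6, Function('H')(-3, 1)), -55) = Mul(Mul(-6, Mul(1, -3)), -55) = Mul(Mul(-6, -3), -55) = Mul(18, -55) = -990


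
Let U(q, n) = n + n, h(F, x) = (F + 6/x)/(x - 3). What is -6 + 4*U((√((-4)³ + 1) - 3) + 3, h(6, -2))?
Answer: -54/5 ≈ -10.800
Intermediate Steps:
h(F, x) = (F + 6/x)/(-3 + x)
U(q, n) = 2*n
-6 + 4*U((√((-4)³ + 1) - 3) + 3, h(6, -2)) = -6 + 4*(2*((6 + 6*(-2))/((-2)*(-3 - 2)))) = -6 + 4*(2*(-½*(6 - 12)/(-5))) = -6 + 4*(2*(-½*(-⅕)*(-6))) = -6 + 4*(2*(-⅗)) = -6 + 4*(-6/5) = -6 - 24/5 = -54/5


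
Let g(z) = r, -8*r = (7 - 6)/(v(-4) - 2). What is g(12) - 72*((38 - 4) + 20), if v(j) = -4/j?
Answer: -31103/8 ≈ -3887.9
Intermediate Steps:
r = 1/8 (r = -(7 - 6)/(8*(-4/(-4) - 2)) = -1/(8*(-4*(-1/4) - 2)) = -1/(8*(1 - 2)) = -1/(8*(-1)) = -(-1)/8 = -1/8*(-1) = 1/8 ≈ 0.12500)
g(z) = 1/8
g(12) - 72*((38 - 4) + 20) = 1/8 - 72*((38 - 4) + 20) = 1/8 - 72*(34 + 20) = 1/8 - 72*54 = 1/8 - 3888 = -31103/8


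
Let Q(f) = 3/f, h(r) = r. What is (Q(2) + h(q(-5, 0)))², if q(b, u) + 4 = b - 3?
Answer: 441/4 ≈ 110.25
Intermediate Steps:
q(b, u) = -7 + b (q(b, u) = -4 + (b - 3) = -4 + (-3 + b) = -7 + b)
(Q(2) + h(q(-5, 0)))² = (3/2 + (-7 - 5))² = (3*(½) - 12)² = (3/2 - 12)² = (-21/2)² = 441/4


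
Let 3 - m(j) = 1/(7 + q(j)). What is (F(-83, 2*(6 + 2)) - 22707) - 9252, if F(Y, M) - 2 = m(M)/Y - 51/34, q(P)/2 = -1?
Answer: -26525583/830 ≈ -31959.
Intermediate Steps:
q(P) = -2 (q(P) = 2*(-1) = -2)
m(j) = 14/5 (m(j) = 3 - 1/(7 - 2) = 3 - 1/5 = 3 - 1*⅕ = 3 - ⅕ = 14/5)
F(Y, M) = ½ + 14/(5*Y) (F(Y, M) = 2 + (14/(5*Y) - 51/34) = 2 + (14/(5*Y) - 51*1/34) = 2 + (14/(5*Y) - 3/2) = 2 + (-3/2 + 14/(5*Y)) = ½ + 14/(5*Y))
(F(-83, 2*(6 + 2)) - 22707) - 9252 = ((⅒)*(28 + 5*(-83))/(-83) - 22707) - 9252 = ((⅒)*(-1/83)*(28 - 415) - 22707) - 9252 = ((⅒)*(-1/83)*(-387) - 22707) - 9252 = (387/830 - 22707) - 9252 = -18846423/830 - 9252 = -26525583/830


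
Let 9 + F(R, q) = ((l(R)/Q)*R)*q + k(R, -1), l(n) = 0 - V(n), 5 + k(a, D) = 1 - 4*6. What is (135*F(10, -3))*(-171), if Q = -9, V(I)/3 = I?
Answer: 3162645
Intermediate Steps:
k(a, D) = -28 (k(a, D) = -5 + (1 - 4*6) = -5 + (1 - 24) = -5 - 23 = -28)
V(I) = 3*I
l(n) = -3*n (l(n) = 0 - 3*n = -3*n)
F(R, q) = -37 + q*R²/3 (F(R, q) = -9 + (((-3*R/(-9))*R)*q - 28) = -9 + (((-3*R*(-⅑))*R)*q - 28) = -9 + (((R/3)*R)*q - 28) = -9 + ((R²/3)*q - 28) = -9 + (q*R²/3 - 28) = -9 + (-28 + q*R²/3) = -37 + q*R²/3)
(135*F(10, -3))*(-171) = (135*(-37 + (⅓)*(-3)*10²))*(-171) = (135*(-37 + (⅓)*(-3)*100))*(-171) = (135*(-37 - 100))*(-171) = (135*(-137))*(-171) = -18495*(-171) = 3162645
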